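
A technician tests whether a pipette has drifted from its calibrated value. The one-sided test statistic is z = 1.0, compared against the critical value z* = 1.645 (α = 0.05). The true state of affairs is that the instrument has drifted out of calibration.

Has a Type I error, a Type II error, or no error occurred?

Type II error

The conventional null hypothesis is that the instrument is correctly calibrated.
Since z = 1.0 ≤ z* = 1.645, H₀ is not rejected.
H₀ is false (actually the instrument has drifted out of calibration).
Failing to reject a false H₀ is a Type II error.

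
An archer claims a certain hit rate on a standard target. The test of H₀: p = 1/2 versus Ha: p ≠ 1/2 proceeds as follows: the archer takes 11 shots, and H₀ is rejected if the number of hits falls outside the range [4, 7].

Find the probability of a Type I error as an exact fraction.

29/128

The significance level is the null-hypothesis probability of the rejection region {≤3} ∪ {≥8}.
Each tail has probability (1 + 11 + 55 + 165)/2048; doubling gives α = 464/2048 = 29/128.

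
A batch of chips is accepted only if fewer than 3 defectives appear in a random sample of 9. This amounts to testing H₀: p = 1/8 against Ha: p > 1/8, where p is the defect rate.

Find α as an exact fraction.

α = P(reject H₀ | H₀ true) = P(Y ≥ 3 | p = 1/8), Y ~ Binomial(9, 1/8).
Computing the lower-tail complement: 1 − 30471091/33554432 = 3083341/33554432.

3083341/33554432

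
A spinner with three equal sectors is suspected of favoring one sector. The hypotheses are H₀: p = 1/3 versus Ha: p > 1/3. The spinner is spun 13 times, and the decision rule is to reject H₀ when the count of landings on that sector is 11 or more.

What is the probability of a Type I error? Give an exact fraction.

113/531441

Under H₀, K ~ Binomial(13, 1/3), and α = P(K ≥ 11).
Adding the binomial terms for j = 11 through 13 with p = 1/3 yields 113/531441.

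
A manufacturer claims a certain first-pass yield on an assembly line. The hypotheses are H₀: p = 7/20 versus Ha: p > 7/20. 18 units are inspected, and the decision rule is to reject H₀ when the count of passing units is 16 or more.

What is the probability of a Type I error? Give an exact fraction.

The Type I error probability is α = P(S ≥ 16) computed under H₀, where S ~ Binomial(18, 7/20).
Summing C(18,j)(7/20)^j(13/20)^{18−j} for j = 16,…,18 gives 114420979951136243/32768000000000000000000.

114420979951136243/32768000000000000000000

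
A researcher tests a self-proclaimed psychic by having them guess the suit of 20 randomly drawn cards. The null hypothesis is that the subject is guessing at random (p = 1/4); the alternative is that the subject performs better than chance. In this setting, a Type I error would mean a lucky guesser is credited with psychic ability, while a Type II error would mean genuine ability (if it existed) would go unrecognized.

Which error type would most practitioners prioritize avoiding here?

Type I error

The Type I consequence (a lucky guesser is credited with psychic ability) is more severe than the Type II consequence (genuine ability (if it existed) would go unrecognized).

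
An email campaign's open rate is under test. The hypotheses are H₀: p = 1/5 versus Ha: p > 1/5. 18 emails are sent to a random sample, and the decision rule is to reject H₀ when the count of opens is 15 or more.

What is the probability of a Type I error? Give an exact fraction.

10949/762939453125

α = P(reject H₀ | H₀ true) = P(X ≥ 15 | p = 1/5), with X ~ Binomial(18, 1/5).
Adding the binomial terms for j = 15 through 18 with p = 1/5 yields 10949/762939453125.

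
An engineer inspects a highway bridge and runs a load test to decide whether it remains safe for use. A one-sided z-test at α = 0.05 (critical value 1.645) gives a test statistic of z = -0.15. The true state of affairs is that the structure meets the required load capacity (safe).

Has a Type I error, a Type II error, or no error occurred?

Neither — the decision is correct.

The conventional null hypothesis is that the structure meets the required load capacity (safe).
Since z = -0.15 ≤ z* = 1.645, H₀ is not rejected.
H₀ is true (actually the structure meets the required load capacity (safe)).
The decision matches the true state — no error.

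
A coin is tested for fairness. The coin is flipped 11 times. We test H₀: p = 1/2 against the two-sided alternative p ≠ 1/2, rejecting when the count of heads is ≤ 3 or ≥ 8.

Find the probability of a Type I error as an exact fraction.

29/128

Under H₀, Y ~ Binomial(11, 1/2); α is the probability of landing in either tail, P(Y ≤ 3) + P(Y ≥ 8).
Each tail has probability (1 + 11 + 55 + 165)/2048; doubling gives α = 464/2048 = 29/128.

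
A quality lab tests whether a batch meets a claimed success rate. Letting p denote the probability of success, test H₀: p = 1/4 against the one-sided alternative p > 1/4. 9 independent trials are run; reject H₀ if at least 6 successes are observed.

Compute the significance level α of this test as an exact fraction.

α = P(reject H₀ | H₀ true) = P(K ≥ 6 | p = 1/4), with K ~ Binomial(9, 1/4).
Summing C(9,j)(1/4)^j(3/4)^{9−j} for j = 6,…,9 gives 655/65536.

655/65536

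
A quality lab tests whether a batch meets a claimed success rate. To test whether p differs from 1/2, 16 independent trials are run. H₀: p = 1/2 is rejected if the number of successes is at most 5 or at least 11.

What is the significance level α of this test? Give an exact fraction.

α = P(K ≤ 5 or K ≥ 11 | p = 1/2), K ~ Binomial(16, 1/2).
Each tail has probability (1 + 16 + 120 + 560 + 1820 + 4368)/65536; doubling gives α = 13770/65536 = 6885/32768.

6885/32768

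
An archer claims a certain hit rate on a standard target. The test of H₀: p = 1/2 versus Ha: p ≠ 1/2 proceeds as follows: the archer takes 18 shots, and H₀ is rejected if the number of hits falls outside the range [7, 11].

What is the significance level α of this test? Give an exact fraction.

α = P(S ≤ 6 or S ≥ 12 | p = 1/2), S ~ Binomial(18, 1/2).
The two tails are symmetric, so α = 2·(1 + 18 + 153 + 816 + 3060 + 8568 + 18564)/2^18 = 62360/262144 = 7795/32768.

7795/32768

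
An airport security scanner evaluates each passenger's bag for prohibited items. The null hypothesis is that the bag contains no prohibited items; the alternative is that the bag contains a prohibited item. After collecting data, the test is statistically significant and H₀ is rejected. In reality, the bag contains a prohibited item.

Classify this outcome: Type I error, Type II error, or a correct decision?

The test rejected a false H₀ — the decision matches the true state.

No error (correct decision).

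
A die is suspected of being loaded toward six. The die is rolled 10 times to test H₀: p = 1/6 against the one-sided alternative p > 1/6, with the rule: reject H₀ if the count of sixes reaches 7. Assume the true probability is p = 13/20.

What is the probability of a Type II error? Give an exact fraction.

β = P(fail to reject H₀ | Ha true) = P(K ≤ 6 | p = 13/20), K ~ Binomial(10, 13/20).
Adding the binomial probabilities P(K=0)+…+P(K=6) at p = 13/20 gives 1244602838129/2560000000000.

1244602838129/2560000000000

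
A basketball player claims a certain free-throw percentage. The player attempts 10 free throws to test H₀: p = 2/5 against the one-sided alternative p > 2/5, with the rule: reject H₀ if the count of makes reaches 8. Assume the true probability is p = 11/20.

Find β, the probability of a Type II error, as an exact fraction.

2305127290491/2560000000000

A Type II error is failing to reject when Ha holds: with p = 11/20, β = P(Y ≤ 7).
Summing C(10,j)·(11/20)^j·(9/20)^{10-j} for j = 0..7 gives 2305127290491/2560000000000.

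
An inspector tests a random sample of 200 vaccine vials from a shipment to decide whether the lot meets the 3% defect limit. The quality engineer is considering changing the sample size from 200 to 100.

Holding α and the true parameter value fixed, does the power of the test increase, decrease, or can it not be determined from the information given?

It decreases.

With less data the test statistic is noisier; under Ha, more outcomes land inside the acceptance region.
Since power = 1 − β and β increases, power decreases.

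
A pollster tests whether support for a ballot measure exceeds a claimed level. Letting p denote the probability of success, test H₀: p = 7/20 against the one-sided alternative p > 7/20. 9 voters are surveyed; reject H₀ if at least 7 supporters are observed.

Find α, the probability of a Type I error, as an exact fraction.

715658867/64000000000

The Type I error probability is α = P(X ≥ 7) computed under H₀, where X ~ Binomial(9, 7/20).
Adding the binomial terms for j = 7 through 9 with p = 7/20 yields 715658867/64000000000.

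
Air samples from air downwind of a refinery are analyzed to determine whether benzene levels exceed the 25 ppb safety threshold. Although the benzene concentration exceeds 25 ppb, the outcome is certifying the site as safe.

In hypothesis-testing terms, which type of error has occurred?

Type II error

The null hypothesis here is that the benzene concentration is at or below 25 ppb (safe).
'Certifying the site as safe' corresponds to failing to reject H₀.
H₀ was not rejected but H₀ is false — a Type II error (false negative).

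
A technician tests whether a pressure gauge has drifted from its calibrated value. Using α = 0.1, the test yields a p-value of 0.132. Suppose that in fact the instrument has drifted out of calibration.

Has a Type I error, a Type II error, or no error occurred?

Type II error

The conventional null hypothesis is that the instrument is correctly calibrated.
Since p = 0.132 ≥ α = 0.1, H₀ is not rejected.
H₀ is false (actually the instrument has drifted out of calibration).
Failing to reject a false H₀ is a Type II error.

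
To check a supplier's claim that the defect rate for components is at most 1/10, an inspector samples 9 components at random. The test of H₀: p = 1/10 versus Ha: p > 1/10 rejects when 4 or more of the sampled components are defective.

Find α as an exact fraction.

Under H₀, K ~ Binomial(9, 1/10); the Type I error rate is P(K ≥ 4).
α = 1 − P(K ≤ 3) = 1 − 495834453/500000000 = 4165547/500000000.

4165547/500000000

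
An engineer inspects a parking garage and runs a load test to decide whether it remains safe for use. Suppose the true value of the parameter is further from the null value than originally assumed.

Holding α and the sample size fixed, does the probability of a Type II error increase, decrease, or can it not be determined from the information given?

A larger true effect moves the Ha sampling distribution further from the H₀ critical value, making rejection more likely when Ha is true.

It decreases.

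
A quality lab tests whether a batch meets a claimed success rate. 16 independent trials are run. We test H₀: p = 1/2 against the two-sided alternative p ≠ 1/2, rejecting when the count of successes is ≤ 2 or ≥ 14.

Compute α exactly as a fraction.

The significance level is the null-hypothesis probability of the rejection region {≤2} ∪ {≥14}.
Each tail has probability (1 + 16 + 120)/65536; doubling gives α = 274/65536 = 137/32768.

137/32768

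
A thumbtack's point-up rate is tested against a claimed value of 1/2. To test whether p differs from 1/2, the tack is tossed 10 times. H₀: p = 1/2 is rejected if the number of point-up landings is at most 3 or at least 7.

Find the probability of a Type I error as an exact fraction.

The significance level is the null-hypothesis probability of the rejection region {≤3} ∪ {≥7}.
Each tail has probability (1 + 10 + 45 + 120)/1024; doubling gives α = 352/1024 = 11/32.

11/32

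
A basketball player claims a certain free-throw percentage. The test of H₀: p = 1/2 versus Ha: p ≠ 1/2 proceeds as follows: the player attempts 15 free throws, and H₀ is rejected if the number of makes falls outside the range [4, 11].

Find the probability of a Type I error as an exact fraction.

The significance level is the null-hypothesis probability of the rejection region {≤3} ∪ {≥12}.
By symmetry, α = 2·P(X ≤ 3) = 2·(1 + 15 + 105 + 455)/32768 = 1152/32768 = 9/256.

9/256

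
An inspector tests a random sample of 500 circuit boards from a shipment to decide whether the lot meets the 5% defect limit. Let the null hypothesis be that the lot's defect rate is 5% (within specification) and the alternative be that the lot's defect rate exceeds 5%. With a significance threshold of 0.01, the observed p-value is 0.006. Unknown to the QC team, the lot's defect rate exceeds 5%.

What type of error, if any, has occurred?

Neither — the decision is correct.

Since p = 0.006 < α = 0.01, H₀ is rejected.
H₀ is false (actually the lot's defect rate exceeds 5%).
The decision matches the true state — no error.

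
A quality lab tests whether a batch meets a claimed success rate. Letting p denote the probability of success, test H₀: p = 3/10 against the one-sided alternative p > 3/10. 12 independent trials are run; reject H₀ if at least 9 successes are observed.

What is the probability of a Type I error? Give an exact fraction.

338331087/200000000000

The Type I error probability is α = P(S ≥ 9) computed under H₀, where S ~ Binomial(12, 3/10).
Summing C(12,j)(3/10)^j(7/10)^{12−j} for j = 9,…,12 gives 338331087/200000000000.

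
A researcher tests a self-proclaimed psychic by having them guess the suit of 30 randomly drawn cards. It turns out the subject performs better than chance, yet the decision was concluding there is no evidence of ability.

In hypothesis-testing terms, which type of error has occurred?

The null hypothesis here is that the subject is guessing at random (p = 1/4).
'Concluding there is no evidence of ability' corresponds to failing to reject H₀.
H₀ was not rejected but H₀ is false — a Type II error (false negative).

Type II error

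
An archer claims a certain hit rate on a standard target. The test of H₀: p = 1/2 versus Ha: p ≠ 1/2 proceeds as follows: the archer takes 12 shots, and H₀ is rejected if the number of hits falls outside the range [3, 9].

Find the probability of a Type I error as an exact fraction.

79/2048

α = P(Y ≤ 2 or Y ≥ 10 | p = 1/2), Y ~ Binomial(12, 1/2).
By symmetry, α = 2·P(Y ≤ 2) = 2·(1 + 12 + 66)/4096 = 158/4096 = 79/2048.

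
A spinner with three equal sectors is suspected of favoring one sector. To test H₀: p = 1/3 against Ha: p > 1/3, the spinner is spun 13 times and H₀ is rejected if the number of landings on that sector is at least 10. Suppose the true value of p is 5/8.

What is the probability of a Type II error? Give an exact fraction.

107331531597/137438953472

A Type II error is failing to reject when Ha holds: with p = 5/8, β = P(X ≤ 9).
Equivalently, β = 1 − P(X ≥ 10) = 107331531597/137438953472.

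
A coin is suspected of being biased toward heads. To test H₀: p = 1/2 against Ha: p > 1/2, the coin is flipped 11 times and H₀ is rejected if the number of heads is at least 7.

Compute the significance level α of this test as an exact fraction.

Under H₀, S ~ Binomial(11, 1/2), and α = P(S ≥ 7).
That's C(11,7) + C(11,8) + C(11,9) + C(11,10) + C(11,11) over 2^11, i.e. (330 + 165 + 55 + 11 + 1)/2048 = 562/2048 = 281/1024.

281/1024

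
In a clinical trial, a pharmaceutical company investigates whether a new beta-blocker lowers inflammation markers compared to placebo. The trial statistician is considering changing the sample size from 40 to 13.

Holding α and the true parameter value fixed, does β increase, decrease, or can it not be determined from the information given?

It increases.

A smaller sample increases the standard error, so the sampling distributions under H₀ and Ha overlap more.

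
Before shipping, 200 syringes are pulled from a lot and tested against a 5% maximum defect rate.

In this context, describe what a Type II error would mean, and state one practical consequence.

With the conventional null hypothesis that the lot's defect rate is 5% (within specification):
A Type II error is failing to reject H₀ when H₀ is false.
Here that means accepting the lot and shipping it when actually the lot's defect rate exceeds 5%.

A Type II error would mean concluding that the lot's defect rate is 5% (within specification) (or at least failing to establish that the lot's defect rate exceeds 5%) when in fact the lot's defect rate exceeds 5%. Consequence: a defective lot is shipped to customers.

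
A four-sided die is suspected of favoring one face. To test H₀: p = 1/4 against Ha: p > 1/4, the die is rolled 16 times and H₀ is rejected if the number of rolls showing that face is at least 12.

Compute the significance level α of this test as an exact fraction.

α = P(reject H₀ | H₀ true) = P(K ≥ 12 | p = 1/4), with K ~ Binomial(16, 1/4).
P(K ≥ 12) = Σ_{j=12}^{16} C(16,j)·(1/4)^j·(3/4)^{16-j} = 163669/4294967296.

163669/4294967296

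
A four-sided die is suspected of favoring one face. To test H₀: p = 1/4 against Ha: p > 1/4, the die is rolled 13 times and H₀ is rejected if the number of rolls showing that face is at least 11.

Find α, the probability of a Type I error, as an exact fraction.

371/33554432

Under H₀, S ~ Binomial(13, 1/4), and α = P(S ≥ 11).
P(S ≥ 11) = Σ_{j=11}^{13} C(13,j)·(1/4)^j·(3/4)^{13-j} = 371/33554432.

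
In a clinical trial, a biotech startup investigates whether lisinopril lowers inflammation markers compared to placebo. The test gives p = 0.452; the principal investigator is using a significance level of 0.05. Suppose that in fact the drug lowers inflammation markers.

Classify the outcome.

Type II error

The conventional null hypothesis is that the drug has no effect on inflammation markers.
Since p = 0.452 ≥ α = 0.05, H₀ is not rejected.
H₀ is false (actually the drug lowers inflammation markers).
Failing to reject a false H₀ is a Type II error.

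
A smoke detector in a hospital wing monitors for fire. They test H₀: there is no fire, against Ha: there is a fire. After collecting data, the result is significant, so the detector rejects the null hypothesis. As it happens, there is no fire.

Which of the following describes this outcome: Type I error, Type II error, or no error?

Type I error

H₀ was rejected, but H₀ is actually true.
Rejecting a true null hypothesis is a Type I error (false positive).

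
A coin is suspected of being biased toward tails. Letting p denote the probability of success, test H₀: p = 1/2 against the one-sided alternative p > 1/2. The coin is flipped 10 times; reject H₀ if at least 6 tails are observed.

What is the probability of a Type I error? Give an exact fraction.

193/512

The Type I error probability is α = P(X ≥ 6) computed under H₀, where X ~ Binomial(10, 1/2).
P(X ≥ 6) = [C(10,6) + C(10,7) + C(10,8) + C(10,9) + C(10,10)] / 2^10 = (210 + 120 + 45 + 10 + 1) / 1024 = 386/1024 = 193/512.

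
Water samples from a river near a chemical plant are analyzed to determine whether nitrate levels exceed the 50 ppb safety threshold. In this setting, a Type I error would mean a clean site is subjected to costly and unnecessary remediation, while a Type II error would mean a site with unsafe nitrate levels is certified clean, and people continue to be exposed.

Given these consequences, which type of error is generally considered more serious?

Type II error

The Type II consequence (a site with unsafe nitrate levels is certified clean, and people continue to be exposed) is more severe than the Type I consequence (a clean site is subjected to costly and unnecessary remediation).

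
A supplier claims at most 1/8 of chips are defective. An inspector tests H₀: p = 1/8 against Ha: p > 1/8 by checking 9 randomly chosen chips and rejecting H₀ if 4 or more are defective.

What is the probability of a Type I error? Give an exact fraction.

α = P(reject H₀ | H₀ true) = P(S ≥ 4 | p = 1/8), S ~ Binomial(9, 1/8).
Via the complement, α = 1 − Σ_{j=0}^{3} C(9,j)(1/8)^j(7/8)^{9-j} = 76589/4194304.

76589/4194304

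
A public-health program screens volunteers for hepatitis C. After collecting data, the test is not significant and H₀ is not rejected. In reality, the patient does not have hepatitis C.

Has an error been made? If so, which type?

The conventional null hypothesis here is that the patient does not have hepatitis C.
The test retained a true H₀ — the decision matches the true state.

No error (correct decision).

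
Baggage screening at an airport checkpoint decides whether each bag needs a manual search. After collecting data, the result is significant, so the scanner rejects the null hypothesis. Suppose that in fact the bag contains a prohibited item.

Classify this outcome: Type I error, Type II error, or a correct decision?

No error (correct decision).

The conventional null hypothesis here is that the bag contains no prohibited items.
The test rejected a false H₀ — the decision matches the true state.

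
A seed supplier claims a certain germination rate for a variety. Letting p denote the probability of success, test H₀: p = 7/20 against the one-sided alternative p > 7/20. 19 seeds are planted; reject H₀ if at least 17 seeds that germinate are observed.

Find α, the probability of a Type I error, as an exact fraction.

Under H₀, S ~ Binomial(19, 7/20), and α = P(S ≥ 17).
Adding the binomial terms for j = 17 through 19 with p = 7/20 yields 7136406277585549139/5242880000000000000000000.

7136406277585549139/5242880000000000000000000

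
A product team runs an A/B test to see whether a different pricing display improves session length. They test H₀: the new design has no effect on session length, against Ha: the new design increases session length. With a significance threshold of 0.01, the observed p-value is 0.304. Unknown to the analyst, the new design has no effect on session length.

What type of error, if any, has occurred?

No error — this is a correct decision.

Since p = 0.304 ≥ α = 0.01, H₀ is not rejected.
H₀ is true (actually the new design has no effect on session length).
The decision matches the true state — no error.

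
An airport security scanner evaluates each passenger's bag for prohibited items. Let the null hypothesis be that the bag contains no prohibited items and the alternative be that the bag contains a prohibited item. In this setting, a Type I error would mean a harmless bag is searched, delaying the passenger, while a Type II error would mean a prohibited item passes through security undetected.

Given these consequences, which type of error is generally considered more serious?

Type II error

The Type II consequence (a prohibited item passes through security undetected) is more severe than the Type I consequence (a harmless bag is searched, delaying the passenger).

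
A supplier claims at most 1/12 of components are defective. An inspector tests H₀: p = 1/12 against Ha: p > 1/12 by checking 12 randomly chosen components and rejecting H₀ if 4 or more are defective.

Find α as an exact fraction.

41104502839/2972033482752

The significance level is the probability, assuming p = 1/12, of seeing 4 or more defectives in 12 draws.
α = 1 − P(X ≤ 3) = 1 − 2930928979913/2972033482752 = 41104502839/2972033482752.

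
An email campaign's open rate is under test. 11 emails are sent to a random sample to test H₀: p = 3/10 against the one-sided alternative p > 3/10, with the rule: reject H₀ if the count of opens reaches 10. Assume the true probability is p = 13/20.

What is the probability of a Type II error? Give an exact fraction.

β = P(fail to reject H₀ | Ha true) = P(Y ≤ 9 | p = 13/20), Y ~ Binomial(11, 13/20).
Equivalently, β = 1 − P(Y ≥ 10) = 19239273573359/20480000000000.

19239273573359/20480000000000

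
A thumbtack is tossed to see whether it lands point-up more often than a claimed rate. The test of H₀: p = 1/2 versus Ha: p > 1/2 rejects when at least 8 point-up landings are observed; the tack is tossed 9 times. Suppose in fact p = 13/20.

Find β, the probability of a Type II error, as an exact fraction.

β = P(fail to reject H₀ | Ha true) = P(Y ≤ 7 | p = 13/20), Y ~ Binomial(9, 13/20).
Summing C(9,j)·(13/20)^j·(7/20)^{9-j} for j = 0..7 gives 112501116301/128000000000.

112501116301/128000000000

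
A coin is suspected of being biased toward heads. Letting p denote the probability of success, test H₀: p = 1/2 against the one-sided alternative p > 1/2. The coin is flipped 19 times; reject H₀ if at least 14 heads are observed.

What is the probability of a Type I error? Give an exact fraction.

The Type I error probability is α = P(S ≥ 14) computed under H₀, where S ~ Binomial(19, 1/2).
P(S ≥ 14) = [C(19,14) + C(19,15) + C(19,16) + C(19,17) + C(19,18) + C(19,19)] / 2^19 = (11628 + 3876 + 969 + 171 + 19 + 1) / 524288 = 16664/524288 = 2083/65536.

2083/65536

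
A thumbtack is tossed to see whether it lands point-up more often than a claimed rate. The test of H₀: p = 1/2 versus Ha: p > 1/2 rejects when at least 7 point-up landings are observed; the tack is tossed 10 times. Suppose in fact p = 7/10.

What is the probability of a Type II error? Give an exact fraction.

218993301/625000000

β = P(fail to reject H₀ | Ha true) = P(S ≤ 6 | p = 7/10), S ~ Binomial(10, 7/10).
Summing C(10,j)·(7/10)^j·(3/10)^{10-j} for j = 0..6 gives 218993301/625000000.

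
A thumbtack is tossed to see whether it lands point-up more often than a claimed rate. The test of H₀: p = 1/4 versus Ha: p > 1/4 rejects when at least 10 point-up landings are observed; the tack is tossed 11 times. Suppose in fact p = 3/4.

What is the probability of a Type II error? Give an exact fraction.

β = P(fail to reject H₀ | Ha true) = P(S ≤ 9 | p = 3/4), S ~ Binomial(11, 3/4).
Equivalently, β = 1 − P(S ≥ 10) = 1683809/2097152.

1683809/2097152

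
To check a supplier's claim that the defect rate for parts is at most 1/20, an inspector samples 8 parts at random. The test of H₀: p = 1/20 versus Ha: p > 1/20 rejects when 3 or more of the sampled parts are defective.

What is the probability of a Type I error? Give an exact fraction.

148178379/25600000000

The significance level is the probability, assuming p = 1/20, of seeing 3 or more defectives in 8 draws.
Computing the lower-tail complement: 1 − 25451821621/25600000000 = 148178379/25600000000.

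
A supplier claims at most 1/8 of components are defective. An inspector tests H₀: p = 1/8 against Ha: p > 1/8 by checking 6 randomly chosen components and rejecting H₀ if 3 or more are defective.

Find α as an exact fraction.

3819/131072

Under H₀, X ~ Binomial(6, 1/8); the Type I error rate is P(X ≥ 3).
Computing the lower-tail complement: 1 − 127253/131072 = 3819/131072.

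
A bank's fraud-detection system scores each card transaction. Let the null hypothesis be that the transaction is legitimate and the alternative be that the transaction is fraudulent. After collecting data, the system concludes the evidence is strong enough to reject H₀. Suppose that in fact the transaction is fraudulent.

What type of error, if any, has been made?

The test rejected a false H₀ — the decision matches the true state.

No error (correct decision).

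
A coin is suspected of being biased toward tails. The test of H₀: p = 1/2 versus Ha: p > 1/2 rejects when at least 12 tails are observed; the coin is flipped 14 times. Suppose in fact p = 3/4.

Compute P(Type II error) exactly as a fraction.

Under the alternative p = 3/4, S ~ Binomial(14, 3/4); β is the probability the test does not reject, P(S < 12).
Equivalently, β = 1 − P(S ≥ 12) = 96485417/134217728.

96485417/134217728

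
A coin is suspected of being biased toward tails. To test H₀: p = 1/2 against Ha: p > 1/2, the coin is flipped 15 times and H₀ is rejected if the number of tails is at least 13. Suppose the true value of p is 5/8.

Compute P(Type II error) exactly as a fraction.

33725631854457/35184372088832

β = P(fail to reject H₀ | Ha true) = P(X ≤ 12 | p = 5/8), X ~ Binomial(15, 5/8).
Summing C(15,j)·(5/8)^j·(3/8)^{15-j} for j = 0..12 gives 33725631854457/35184372088832.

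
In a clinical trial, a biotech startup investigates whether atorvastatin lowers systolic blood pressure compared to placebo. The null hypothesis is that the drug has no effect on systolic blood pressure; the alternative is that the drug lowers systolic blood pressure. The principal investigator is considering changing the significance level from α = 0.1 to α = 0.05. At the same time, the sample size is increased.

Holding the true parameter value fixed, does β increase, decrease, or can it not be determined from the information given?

Cannot be determined from the information given.

The first change alone would make β increase; the second alone would make β decrease. Which effect dominates depends on the magnitudes, which are not given.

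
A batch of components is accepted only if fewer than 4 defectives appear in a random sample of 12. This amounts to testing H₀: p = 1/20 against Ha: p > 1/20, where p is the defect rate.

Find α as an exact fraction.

Under H₀, Y ~ Binomial(12, 1/20); the Type I error rate is P(Y ≥ 4).
α = 1 − P(Y ≤ 3) = 1 − 817367938474207/819200000000000 = 1832061525793/819200000000000.

1832061525793/819200000000000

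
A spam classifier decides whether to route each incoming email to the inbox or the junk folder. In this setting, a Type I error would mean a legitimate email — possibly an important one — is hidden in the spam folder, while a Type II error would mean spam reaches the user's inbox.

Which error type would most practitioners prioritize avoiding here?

Type I error

The Type I consequence (a legitimate email — possibly an important one — is hidden in the spam folder) is more severe than the Type II consequence (spam reaches the user's inbox).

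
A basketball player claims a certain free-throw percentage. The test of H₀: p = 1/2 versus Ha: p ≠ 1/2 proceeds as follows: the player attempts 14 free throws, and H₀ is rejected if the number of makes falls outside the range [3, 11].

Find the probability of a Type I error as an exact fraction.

The significance level is the null-hypothesis probability of the rejection region {≤2} ∪ {≥12}.
The two tails are symmetric, so α = 2·(1 + 14 + 91)/2^14 = 212/16384 = 53/4096.

53/4096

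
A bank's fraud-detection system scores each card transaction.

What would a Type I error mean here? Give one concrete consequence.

A Type I error would mean concluding that the transaction is fraudulent when in fact the transaction is legitimate. Consequence: a legitimate purchase is declined and the customer's card is frozen.

With the conventional null hypothesis that the transaction is legitimate:
A Type I error is rejecting H₀ when H₀ is true.
Here that means blocking the transaction and freezing the card when actually the transaction is legitimate.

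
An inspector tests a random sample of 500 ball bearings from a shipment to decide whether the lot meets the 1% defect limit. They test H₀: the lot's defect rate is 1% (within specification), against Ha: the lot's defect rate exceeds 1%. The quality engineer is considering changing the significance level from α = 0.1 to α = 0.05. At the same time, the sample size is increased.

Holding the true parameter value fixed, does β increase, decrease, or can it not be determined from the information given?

The first change alone would make β increase; the second alone would make β decrease. Which effect dominates depends on the magnitudes, which are not given.

Cannot be determined from the information given.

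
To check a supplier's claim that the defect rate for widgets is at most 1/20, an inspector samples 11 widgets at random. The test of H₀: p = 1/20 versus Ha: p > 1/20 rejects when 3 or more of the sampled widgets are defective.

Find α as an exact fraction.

Under H₀, Y ~ Binomial(11, 1/20); the Type I error rate is P(Y ≥ 3).
Via the complement, α = 1 − Σ_{j=0}^{2} C(11,j)(1/20)^j(19/20)^{11-j} = 4992302221/327680000000.

4992302221/327680000000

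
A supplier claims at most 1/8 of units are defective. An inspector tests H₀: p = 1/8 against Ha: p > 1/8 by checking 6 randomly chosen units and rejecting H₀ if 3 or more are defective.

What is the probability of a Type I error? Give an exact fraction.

3819/131072

α = P(reject H₀ | H₀ true) = P(Y ≥ 3 | p = 1/8), Y ~ Binomial(6, 1/8).
α = 1 − P(Y ≤ 2) = 1 − 127253/131072 = 3819/131072.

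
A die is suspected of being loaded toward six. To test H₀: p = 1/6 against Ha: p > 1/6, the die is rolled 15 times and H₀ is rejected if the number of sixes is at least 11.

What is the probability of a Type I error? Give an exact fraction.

α = P(reject H₀ | H₀ true) = P(S ≥ 11 | p = 1/6), with S ~ Binomial(15, 1/6).
Summing C(15,j)(1/6)^j(5/6)^{15−j} for j = 11,…,15 gives 912701/470184984576.

912701/470184984576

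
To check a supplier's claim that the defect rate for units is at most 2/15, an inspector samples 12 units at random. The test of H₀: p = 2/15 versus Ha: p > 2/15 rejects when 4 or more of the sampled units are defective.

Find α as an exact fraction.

Under H₀, S ~ Binomial(12, 2/15); the Type I error rate is P(S ≥ 4).
α = 1 − P(S ≤ 3) = 1 − 8091233021599/8649755859375 = 558522837776/8649755859375.

558522837776/8649755859375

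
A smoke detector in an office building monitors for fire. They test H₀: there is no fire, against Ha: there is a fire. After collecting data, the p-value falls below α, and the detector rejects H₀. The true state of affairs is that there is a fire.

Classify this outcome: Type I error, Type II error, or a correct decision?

No error — this is a correct decision.

The test rejected a false H₀ — the decision matches the true state.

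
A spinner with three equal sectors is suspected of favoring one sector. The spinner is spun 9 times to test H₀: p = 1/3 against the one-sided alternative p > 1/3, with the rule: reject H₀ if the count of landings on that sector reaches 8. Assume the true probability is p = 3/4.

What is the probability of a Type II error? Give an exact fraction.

45853/65536

A Type II error is failing to reject when Ha holds: with p = 3/4, β = P(Y ≤ 7).
Adding the binomial probabilities P(Y=0)+…+P(Y=7) at p = 3/4 gives 45853/65536.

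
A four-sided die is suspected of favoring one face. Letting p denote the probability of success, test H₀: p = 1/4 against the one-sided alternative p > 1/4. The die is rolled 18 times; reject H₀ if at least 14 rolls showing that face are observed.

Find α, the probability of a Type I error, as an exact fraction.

67831/17179869184

Under H₀, K ~ Binomial(18, 1/4), and α = P(K ≥ 14).
Adding the binomial terms for j = 14 through 18 with p = 1/4 yields 67831/17179869184.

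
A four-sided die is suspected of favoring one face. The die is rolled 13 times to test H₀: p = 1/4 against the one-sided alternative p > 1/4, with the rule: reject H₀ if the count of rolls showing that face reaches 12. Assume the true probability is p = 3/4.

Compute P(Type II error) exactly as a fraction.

β = P(fail to reject H₀ | Ha true) = P(S ≤ 11 | p = 3/4), S ~ Binomial(13, 3/4).
Equivalently, β = 1 − P(S ≥ 12) = 3662863/4194304.

3662863/4194304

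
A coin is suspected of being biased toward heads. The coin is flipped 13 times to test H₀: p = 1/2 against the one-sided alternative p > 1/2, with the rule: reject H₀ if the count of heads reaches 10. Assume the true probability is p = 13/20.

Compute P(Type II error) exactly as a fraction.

739046497348117/1024000000000000

Under the alternative p = 13/20, S ~ Binomial(13, 13/20); β is the probability the test does not reject, P(S < 10).
Equivalently, β = 1 − P(S ≥ 10) = 739046497348117/1024000000000000.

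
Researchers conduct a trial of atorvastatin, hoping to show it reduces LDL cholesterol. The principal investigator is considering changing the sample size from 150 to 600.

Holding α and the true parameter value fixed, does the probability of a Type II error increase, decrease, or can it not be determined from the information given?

More data shrinks sampling variability; the test statistic under Ha concentrates further from the null value, making rejection more likely.

It decreases.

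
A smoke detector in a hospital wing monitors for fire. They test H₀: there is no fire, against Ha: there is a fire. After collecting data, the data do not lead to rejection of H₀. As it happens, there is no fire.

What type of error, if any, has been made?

The test retained a true H₀ — the decision matches the true state.

Neither — the decision is correct.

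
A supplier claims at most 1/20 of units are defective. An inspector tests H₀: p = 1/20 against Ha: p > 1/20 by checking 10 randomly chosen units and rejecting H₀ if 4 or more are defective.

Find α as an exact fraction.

2632954721/2560000000000

Under H₀, K ~ Binomial(10, 1/20); the Type I error rate is P(K ≥ 4).
Computing the lower-tail complement: 1 − 2557367045279/2560000000000 = 2632954721/2560000000000.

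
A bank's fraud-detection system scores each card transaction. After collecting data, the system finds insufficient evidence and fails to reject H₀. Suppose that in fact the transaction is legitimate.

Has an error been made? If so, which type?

No error (correct decision).

The conventional null hypothesis here is that the transaction is legitimate.
The test retained a true H₀ — the decision matches the true state.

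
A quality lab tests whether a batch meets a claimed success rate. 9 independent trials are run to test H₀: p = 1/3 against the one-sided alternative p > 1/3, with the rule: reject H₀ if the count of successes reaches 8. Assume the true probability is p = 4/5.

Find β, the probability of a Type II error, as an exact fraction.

1101157/1953125

Under the alternative p = 4/5, Y ~ Binomial(9, 4/5); β is the probability the test does not reject, P(Y < 8).
Equivalently, β = 1 − P(Y ≥ 8) = 1101157/1953125.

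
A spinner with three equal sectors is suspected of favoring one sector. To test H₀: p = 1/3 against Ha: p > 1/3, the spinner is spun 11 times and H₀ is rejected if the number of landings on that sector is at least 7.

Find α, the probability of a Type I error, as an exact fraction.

2281/59049

α = P(reject H₀ | H₀ true) = P(S ≥ 7 | p = 1/3), with S ~ Binomial(11, 1/3).
P(S ≥ 7) = Σ_{j=7}^{11} C(11,j)·(1/3)^j·(2/3)^{11-j} = 2281/59049.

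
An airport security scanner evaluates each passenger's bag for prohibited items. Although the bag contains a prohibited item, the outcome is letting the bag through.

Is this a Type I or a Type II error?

Type II error

The null hypothesis here is that the bag contains no prohibited items.
'Letting the bag through' corresponds to failing to reject H₀.
H₀ was not rejected but H₀ is false — a Type II error (false negative).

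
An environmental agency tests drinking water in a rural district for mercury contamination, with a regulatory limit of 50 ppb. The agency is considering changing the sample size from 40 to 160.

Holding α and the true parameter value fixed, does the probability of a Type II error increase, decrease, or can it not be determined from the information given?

A larger sample reduces the standard error, pulling the sampling distribution under Ha further from the non-rejection region.

It decreases.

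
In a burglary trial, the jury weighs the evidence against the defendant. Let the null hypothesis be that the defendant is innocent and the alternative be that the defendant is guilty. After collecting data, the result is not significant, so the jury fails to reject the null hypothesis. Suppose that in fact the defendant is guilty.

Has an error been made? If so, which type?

Type II error

H₀ was not rejected, but H₀ is actually false.
Failing to reject a false null hypothesis is a Type II error (false negative).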